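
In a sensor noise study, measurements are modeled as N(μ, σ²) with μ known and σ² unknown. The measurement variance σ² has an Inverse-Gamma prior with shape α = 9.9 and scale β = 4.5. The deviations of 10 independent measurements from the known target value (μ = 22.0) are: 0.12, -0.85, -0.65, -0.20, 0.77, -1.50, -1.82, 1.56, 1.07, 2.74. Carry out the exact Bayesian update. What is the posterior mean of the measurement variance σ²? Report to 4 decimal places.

0.9871

With known mean μ and an Inverse-Gamma(α, β) prior on σ², the Normal likelihood is conjugate: posterior is Inv-Gamma(α + n/2, β + Σ(xᵢ−μ)²/2).
Σ(xᵢ−μ)² = (0.12)² + (-0.85)² + (-0.65)² + (-0.20)² + (0.77)² + (-1.50)² + (-1.82)² + (1.56)² + (1.07)² + (2.74)² = 18.4408.
Posterior: Inv-Gamma(9.9 + 10/2, 4.5 + 18.4408/2) = Inv-Gamma(14.90, 13.72040).
E[σ²|data] = β/(α−1) = 13.72040/13.90 = 0.9871.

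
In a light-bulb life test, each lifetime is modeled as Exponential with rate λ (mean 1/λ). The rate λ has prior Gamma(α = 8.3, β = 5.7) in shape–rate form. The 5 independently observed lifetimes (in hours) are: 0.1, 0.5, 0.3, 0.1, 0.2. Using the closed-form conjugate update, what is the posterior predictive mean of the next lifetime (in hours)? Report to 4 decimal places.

0.5610

With a Gamma(shape α, rate β) prior on the exponential rate λ, the posterior after n observations with total T = Σxᵢ is Gamma(α+n, β+T).
Sum of observations T = 1.2 hours; n = 5.
Posterior: Gamma(8.3+5, 5.7+1.2) = Gamma(13.3, 6.9).
The predictive distribution for the next observation is Lomax; its mean is β/(α−1) = 6.9/12.3 = 0.5610.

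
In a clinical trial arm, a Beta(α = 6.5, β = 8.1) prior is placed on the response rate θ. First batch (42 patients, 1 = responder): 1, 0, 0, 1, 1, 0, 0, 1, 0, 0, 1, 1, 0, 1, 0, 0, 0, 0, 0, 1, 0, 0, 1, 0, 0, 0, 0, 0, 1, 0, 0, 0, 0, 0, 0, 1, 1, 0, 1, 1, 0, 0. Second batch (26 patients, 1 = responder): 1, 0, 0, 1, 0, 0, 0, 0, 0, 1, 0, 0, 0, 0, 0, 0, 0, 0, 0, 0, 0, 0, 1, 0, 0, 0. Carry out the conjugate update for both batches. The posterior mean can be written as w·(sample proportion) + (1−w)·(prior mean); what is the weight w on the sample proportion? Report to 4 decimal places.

The Beta prior is conjugate to a Binomial/Bernoulli likelihood; the update adds successes to α and failures to β.
Total number of patients: n = 42 + 26 = 68.
Posterior mean = (α₀+k)/(α₀+β₀+n) = [n/(α₀+β₀+n)]·(k/n) + [(α₀+β₀)/(α₀+β₀+n)]·α₀/(α₀+β₀), so only n and the prior enter the weight.
The weight on the data is w = n/(α₀+β₀+n) = 68/(6.5+8.1+68) = 68/82.6 = 0.8232.

0.8232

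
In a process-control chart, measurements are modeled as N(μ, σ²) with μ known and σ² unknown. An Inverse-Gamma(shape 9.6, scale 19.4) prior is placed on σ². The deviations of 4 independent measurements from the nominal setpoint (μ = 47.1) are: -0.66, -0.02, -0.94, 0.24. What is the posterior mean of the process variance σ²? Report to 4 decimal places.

1.8952

With known mean μ and an Inverse-Gamma(α, β) prior on σ², the Normal likelihood is conjugate: posterior is Inv-Gamma(α + n/2, β + Σ(xᵢ−μ)²/2).
Σ(xᵢ−μ)² = (-0.66)² + (-0.02)² + (-0.94)² + (0.24)² = 1.3772.
Posterior: Inv-Gamma(9.6 + 4/2, 19.4 + 1.3772/2) = Inv-Gamma(11.60, 20.08860).
E[σ²|data] = β/(α−1) = 20.08860/10.60 = 1.8952.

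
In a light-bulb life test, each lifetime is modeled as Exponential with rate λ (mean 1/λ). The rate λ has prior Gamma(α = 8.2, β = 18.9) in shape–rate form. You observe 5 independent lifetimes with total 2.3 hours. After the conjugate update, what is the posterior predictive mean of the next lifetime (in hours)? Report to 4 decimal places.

1.7377

With a Gamma(shape α, rate β) prior on the exponential rate λ, the posterior after n observations with total T = Σxᵢ is Gamma(α+n, β+T).
Posterior: Gamma(8.2+5, 18.9+2.3) = Gamma(13.2, 21.2).
The predictive distribution for the next observation is Lomax; its mean is β/(α−1) = 21.2/12.2 = 1.7377.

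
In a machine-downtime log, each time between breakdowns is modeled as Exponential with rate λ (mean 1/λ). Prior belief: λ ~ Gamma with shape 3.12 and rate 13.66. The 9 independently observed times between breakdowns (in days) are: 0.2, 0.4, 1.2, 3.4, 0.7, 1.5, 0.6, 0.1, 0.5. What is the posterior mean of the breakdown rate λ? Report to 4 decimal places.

0.5445

With a Gamma(shape α, rate β) prior on the exponential rate λ, the posterior after n observations with total T = Σxᵢ is Gamma(α+n, β+T).
Sum of observations T = 8.6 days; n = 9.
Posterior: Gamma(3.12+9, 13.66+8.6) = Gamma(12.12, 22.26).
Posterior mean of λ = α/β = 12.12/22.26 = 0.5445.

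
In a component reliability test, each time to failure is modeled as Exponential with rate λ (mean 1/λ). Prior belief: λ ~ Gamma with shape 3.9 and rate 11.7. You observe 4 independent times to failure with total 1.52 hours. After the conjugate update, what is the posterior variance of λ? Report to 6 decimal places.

With a Gamma(shape α, rate β) prior on the exponential rate λ, the posterior after n observations with total T = Σxᵢ is Gamma(α+n, β+T).
Posterior: Gamma(3.9+4, 11.7+1.52) = Gamma(7.9, 13.22).
Var = α/β² = 0.045203.

0.045203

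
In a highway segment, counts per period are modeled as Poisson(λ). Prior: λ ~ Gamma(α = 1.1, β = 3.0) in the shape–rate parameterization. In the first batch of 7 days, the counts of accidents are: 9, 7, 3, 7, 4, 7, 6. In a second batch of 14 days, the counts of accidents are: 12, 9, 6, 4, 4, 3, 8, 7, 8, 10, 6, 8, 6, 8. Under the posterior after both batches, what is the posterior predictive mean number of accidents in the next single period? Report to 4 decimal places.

With a Gamma(shape α, rate β) prior, the Poisson likelihood is conjugate: the posterior is Gamma(α + ΣXᵢ, β + n).
Batch 1: sum of counts S = 43 over n = 7 days.
After batch 1: Gamma(α+S, β+n) = Gamma(1.1+43, 3.0+7) = Gamma(44.1, 10.0).
Batch 2: sum of counts S = 99 over n = 14 days.
After batch 2: Gamma(α+S, β+n) = Gamma(44.1+99, 10.0+14) = Gamma(143.1, 24.0).
The predictive distribution for one future period is NegBinom with mean α/β = 5.9625.

5.9625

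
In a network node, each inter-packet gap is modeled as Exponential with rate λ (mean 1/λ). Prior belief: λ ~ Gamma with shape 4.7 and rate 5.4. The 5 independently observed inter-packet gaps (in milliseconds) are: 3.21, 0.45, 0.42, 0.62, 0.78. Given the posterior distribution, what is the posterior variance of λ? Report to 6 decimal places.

With a Gamma(shape α, rate β) prior on the exponential rate λ, the posterior after n observations with total T = Σxᵢ is Gamma(α+n, β+T).
Sum of observations T = 5.48 milliseconds; n = 5.
Posterior: Gamma(4.7+5, 5.4+5.48) = Gamma(9.7, 10.88).
Var = α/β² = 0.081943.

0.081943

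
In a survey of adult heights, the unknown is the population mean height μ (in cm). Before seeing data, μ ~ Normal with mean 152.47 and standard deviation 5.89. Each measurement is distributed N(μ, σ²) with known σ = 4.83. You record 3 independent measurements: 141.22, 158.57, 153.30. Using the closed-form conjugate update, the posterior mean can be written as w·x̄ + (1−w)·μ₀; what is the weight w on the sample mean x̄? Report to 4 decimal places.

For Normal data with known variance σ², a Normal(μ₀, σ₀²) prior on μ is conjugate. Posterior precision = 1/σ₀² + n/σ²; posterior mean is the precision-weighted average of μ₀ and x̄.
σ₀² = 5.89² = 34.6921, σ² = 4.83² = 23.3289. Prior precision 1/σ₀² = 1/34.6921; data precision n/σ² = 3/23.3289.
w = (n/σ²)/(1/σ₀² + n/σ²) = n·σ₀²/(σ² + n·σ₀²) = 3·34.6921/(23.3289 + 3·34.6921) = 104.0763/127.4052 = 0.8169.

0.8169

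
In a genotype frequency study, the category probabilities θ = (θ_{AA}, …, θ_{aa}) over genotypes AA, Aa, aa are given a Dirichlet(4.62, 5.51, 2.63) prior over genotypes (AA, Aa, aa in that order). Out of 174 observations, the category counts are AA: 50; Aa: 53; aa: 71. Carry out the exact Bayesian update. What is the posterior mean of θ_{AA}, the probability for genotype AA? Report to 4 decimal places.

0.2925

The Dirichlet prior is conjugate to the Multinomial likelihood: each posterior αⱼ = prior αⱼ + observed count nⱼ.
Posterior concentration: (54.62, 58.51, 73.63), total = 186.76.
E[θ_{AA}|data] = α_{AA}/Σα = 54.62/186.76 = 0.2925.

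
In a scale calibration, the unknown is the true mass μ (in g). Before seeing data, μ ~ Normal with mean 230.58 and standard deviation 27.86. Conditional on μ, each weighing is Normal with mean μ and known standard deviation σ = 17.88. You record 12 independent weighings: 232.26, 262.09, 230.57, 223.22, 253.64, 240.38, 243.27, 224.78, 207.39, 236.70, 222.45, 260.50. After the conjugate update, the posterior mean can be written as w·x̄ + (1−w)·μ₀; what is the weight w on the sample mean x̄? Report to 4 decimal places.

0.9668

For Normal data with known variance σ², a Normal(μ₀, σ₀²) prior on μ is conjugate. Posterior precision = 1/σ₀² + n/σ²; posterior mean is the precision-weighted average of μ₀ and x̄.
σ₀² = 27.86² = 776.1796, σ² = 17.88² = 319.6944. Prior precision 1/σ₀² = 1/776.1796; data precision n/σ² = 12/319.6944.
w = (n/σ²)/(1/σ₀² + n/σ²) = n·σ₀²/(σ² + n·σ₀²) = 12·776.1796/(319.6944 + 12·776.1796) = 9314.1552/9633.8496 = 0.9668.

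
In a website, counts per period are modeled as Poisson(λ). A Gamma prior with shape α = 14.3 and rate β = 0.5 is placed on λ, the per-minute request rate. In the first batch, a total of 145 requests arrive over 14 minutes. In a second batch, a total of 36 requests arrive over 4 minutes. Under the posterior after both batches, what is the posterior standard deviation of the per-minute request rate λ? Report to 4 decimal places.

With a Gamma(shape α, rate β) prior, the Poisson likelihood is conjugate: the posterior is Gamma(α + ΣXᵢ, β + n).
After batch 1: Gamma(α+S, β+n) = Gamma(14.3+145, 0.5+14) = Gamma(159.3, 14.5).
After batch 2: Gamma(α+S, β+n) = Gamma(159.3+36, 14.5+4) = Gamma(195.3, 18.5).
SD = √α/β = √195.3/18.5 = 0.7554.

0.7554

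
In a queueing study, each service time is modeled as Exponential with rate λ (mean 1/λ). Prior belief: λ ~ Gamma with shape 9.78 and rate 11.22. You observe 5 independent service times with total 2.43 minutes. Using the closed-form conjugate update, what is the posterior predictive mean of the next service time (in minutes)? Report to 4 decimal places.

0.9906

With a Gamma(shape α, rate β) prior on the exponential rate λ, the posterior after n observations with total T = Σxᵢ is Gamma(α+n, β+T).
Posterior: Gamma(9.78+5, 11.22+2.43) = Gamma(14.78, 13.65).
The predictive distribution for the next observation is Lomax; its mean is β/(α−1) = 13.65/13.78 = 0.9906.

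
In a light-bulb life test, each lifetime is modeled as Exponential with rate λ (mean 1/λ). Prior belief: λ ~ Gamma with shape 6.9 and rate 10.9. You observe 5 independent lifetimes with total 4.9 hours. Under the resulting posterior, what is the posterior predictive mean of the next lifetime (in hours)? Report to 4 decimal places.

1.4495

With a Gamma(shape α, rate β) prior on the exponential rate λ, the posterior after n observations with total T = Σxᵢ is Gamma(α+n, β+T).
Posterior: Gamma(6.9+5, 10.9+4.9) = Gamma(11.9, 15.8).
The predictive distribution for the next observation is Lomax; its mean is β/(α−1) = 15.8/10.9 = 1.4495.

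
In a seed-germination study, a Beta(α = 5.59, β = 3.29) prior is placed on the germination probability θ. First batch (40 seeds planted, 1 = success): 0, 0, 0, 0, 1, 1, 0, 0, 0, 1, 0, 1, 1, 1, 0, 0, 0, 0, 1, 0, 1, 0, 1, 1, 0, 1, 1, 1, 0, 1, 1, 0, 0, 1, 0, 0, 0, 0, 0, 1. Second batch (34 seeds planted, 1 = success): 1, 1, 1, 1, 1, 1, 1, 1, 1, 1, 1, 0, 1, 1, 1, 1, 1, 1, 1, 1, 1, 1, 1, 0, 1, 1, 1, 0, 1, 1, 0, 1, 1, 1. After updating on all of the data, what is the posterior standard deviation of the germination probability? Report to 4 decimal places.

0.0526

The Beta prior is conjugate to a Binomial/Bernoulli likelihood; the update adds successes to α and failures to β.
After batch 1: Beta(5.59+17, 3.29+23) = Beta(22.59, 26.29).
After batch 2: Beta(22.59+30, 26.29+4) = Beta(52.59, 30.29).
Var = αβ/((α+β)²(α+β+1)) = 52.59·30.29/(82.88²·83.88) = 0.00276468; SD = √0.00276468 = 0.0526.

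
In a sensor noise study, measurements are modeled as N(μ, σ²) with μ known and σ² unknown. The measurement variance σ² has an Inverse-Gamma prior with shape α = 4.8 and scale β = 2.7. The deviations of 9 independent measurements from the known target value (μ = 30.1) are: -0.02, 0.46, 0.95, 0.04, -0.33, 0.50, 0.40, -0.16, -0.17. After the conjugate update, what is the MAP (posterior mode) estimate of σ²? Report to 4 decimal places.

0.3442

With known mean μ and an Inverse-Gamma(α, β) prior on σ², the Normal likelihood is conjugate: posterior is Inv-Gamma(α + n/2, β + Σ(xᵢ−μ)²/2).
Σ(xᵢ−μ)² = (-0.02)² + (0.46)² + (0.95)² + (0.04)² + (-0.33)² + (0.50)² + (0.40)² + (-0.16)² + (-0.17)² = 1.6895.
Posterior: Inv-Gamma(4.8 + 9/2, 2.7 + 1.6895/2) = Inv-Gamma(9.30, 3.54475).
Mode = β/(α+1) = 3.54475/10.30 = 0.3442.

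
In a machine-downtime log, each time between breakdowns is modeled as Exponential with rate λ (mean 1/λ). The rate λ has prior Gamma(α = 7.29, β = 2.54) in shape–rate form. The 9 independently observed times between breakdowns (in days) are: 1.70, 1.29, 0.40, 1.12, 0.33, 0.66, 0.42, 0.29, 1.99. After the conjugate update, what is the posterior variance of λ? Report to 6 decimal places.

With a Gamma(shape α, rate β) prior on the exponential rate λ, the posterior after n observations with total T = Σxᵢ is Gamma(α+n, β+T).
Sum of observations T = 8.20 days; n = 9.
Posterior: Gamma(7.29+9, 2.54+8.20) = Gamma(16.29, 10.74).
Var = α/β² = 0.141225.

0.141225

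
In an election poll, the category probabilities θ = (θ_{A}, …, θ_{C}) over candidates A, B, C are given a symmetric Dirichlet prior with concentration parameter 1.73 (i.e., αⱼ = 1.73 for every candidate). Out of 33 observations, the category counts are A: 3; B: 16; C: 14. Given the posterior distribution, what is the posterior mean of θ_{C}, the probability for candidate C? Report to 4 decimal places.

0.4119

The Dirichlet prior is conjugate to the Multinomial likelihood: each posterior αⱼ = prior αⱼ + observed count nⱼ.
Posterior concentration: (4.73, 17.73, 15.73), total = 38.19.
E[θ_{C}|data] = α_{C}/Σα = 15.73/38.19 = 0.4119.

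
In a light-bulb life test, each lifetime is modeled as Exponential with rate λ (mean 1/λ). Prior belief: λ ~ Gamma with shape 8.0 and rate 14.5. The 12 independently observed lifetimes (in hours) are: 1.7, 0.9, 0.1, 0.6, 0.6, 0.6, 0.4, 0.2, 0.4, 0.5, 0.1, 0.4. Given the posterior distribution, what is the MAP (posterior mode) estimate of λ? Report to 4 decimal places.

With a Gamma(shape α, rate β) prior on the exponential rate λ, the posterior after n observations with total T = Σxᵢ is Gamma(α+n, β+T).
Sum of observations T = 6.5 hours; n = 12.
Posterior: Gamma(8.0+12, 14.5+6.5) = Gamma(20.0, 21.0).
Mode = (α−1)/β = 0.9048.

0.9048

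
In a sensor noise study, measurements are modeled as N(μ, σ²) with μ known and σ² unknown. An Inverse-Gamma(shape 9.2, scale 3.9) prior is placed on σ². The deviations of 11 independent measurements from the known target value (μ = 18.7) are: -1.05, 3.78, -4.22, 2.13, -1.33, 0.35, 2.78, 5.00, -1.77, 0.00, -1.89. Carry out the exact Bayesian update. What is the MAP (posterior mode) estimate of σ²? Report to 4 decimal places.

2.7663

With known mean μ and an Inverse-Gamma(α, β) prior on σ², the Normal likelihood is conjugate: posterior is Inv-Gamma(α + n/2, β + Σ(xᵢ−μ)²/2).
Σ(xᵢ−μ)² = (-1.05)² + (3.78)² + (-4.22)² + (2.13)² + (-1.33)² + (0.35)² + (2.78)² + (5.00)² + (-1.77)² + (0.00)² + (-1.89)² = 79.0610.
Posterior: Inv-Gamma(9.2 + 11/2, 3.9 + 79.0610/2) = Inv-Gamma(14.70, 43.43050).
Mode = β/(α+1) = 43.43050/15.70 = 2.7663.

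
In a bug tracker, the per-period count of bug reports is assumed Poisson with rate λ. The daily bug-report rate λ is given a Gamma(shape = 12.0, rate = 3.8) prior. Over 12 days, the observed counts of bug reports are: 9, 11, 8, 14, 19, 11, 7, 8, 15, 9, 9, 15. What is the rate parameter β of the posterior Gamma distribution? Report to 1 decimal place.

15.8

With a Gamma(shape α, rate β) prior, the Poisson likelihood is conjugate: the posterior is Gamma(α + ΣXᵢ, β + n).
Sum of counts S = 135 over n = 12 days.
Posterior: Gamma(α+S, β+n) = Gamma(12.0+135, 3.8+12) = Gamma(147.0, 15.8).
Posterior β = 15.8.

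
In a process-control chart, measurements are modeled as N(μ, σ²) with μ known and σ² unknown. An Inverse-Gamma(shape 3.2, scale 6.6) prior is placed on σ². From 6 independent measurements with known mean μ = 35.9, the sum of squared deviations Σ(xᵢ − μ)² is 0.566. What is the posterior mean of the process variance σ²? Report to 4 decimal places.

1.3237

With known mean μ and an Inverse-Gamma(α, β) prior on σ², the Normal likelihood is conjugate: posterior is Inv-Gamma(α + n/2, β + Σ(xᵢ−μ)²/2).
Posterior: Inv-Gamma(3.2 + 6/2, 6.6 + 0.566/2) = Inv-Gamma(6.20, 6.8830).
E[σ²|data] = β/(α−1) = 6.8830/5.20 = 1.3237.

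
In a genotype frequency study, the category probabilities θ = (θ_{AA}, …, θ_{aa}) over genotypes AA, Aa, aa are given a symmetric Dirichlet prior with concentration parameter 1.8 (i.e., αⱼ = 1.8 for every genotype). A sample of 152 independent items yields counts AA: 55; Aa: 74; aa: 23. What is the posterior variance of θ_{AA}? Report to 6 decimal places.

The Dirichlet prior is conjugate to the Multinomial likelihood: each posterior αⱼ = prior αⱼ + observed count nⱼ.
Posterior concentration: (56.8, 75.8, 24.8), total = 157.4.
Var[θ_j] = α_j(Σα−α_j)/((Σα)²(Σα+1)) = 56.8·100.6/(157.4²·158.4) = 0.001456.

0.001456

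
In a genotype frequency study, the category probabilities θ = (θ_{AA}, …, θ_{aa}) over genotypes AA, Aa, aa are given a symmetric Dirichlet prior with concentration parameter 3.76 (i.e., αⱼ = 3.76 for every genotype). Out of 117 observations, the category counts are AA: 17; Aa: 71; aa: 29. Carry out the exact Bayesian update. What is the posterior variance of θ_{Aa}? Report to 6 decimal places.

0.001881

The Dirichlet prior is conjugate to the Multinomial likelihood: each posterior αⱼ = prior αⱼ + observed count nⱼ.
Posterior concentration: (20.76, 74.76, 32.76), total = 128.28.
Var[θ_j] = α_j(Σα−α_j)/((Σα)²(Σα+1)) = 74.76·53.52/(128.28²·129.28) = 0.001881.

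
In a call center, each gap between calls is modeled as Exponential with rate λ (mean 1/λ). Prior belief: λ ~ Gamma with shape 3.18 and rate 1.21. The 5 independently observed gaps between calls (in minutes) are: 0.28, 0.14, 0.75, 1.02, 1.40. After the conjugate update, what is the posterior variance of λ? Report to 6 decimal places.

With a Gamma(shape α, rate β) prior on the exponential rate λ, the posterior after n observations with total T = Σxᵢ is Gamma(α+n, β+T).
Sum of observations T = 3.59 minutes; n = 5.
Posterior: Gamma(3.18+5, 1.21+3.59) = Gamma(8.18, 4.80).
Var = α/β² = 0.355035.

0.355035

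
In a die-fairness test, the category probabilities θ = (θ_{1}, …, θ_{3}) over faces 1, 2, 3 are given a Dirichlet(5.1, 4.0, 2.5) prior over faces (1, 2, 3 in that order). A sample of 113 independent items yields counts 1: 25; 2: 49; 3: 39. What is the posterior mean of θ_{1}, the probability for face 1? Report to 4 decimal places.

The Dirichlet prior is conjugate to the Multinomial likelihood: each posterior αⱼ = prior αⱼ + observed count nⱼ.
Posterior concentration: (30.1, 53.0, 41.5), total = 124.6.
E[θ_{1}|data] = α_{1}/Σα = 30.1/124.6 = 0.2416.

0.2416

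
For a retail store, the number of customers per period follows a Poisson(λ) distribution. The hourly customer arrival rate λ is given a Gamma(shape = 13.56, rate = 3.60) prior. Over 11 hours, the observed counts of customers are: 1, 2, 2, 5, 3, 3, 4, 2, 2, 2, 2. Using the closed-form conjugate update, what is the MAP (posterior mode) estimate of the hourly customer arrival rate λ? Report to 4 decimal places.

With a Gamma(shape α, rate β) prior, the Poisson likelihood is conjugate: the posterior is Gamma(α + ΣXᵢ, β + n).
Sum of counts S = 28 over n = 11 hours.
Posterior: Gamma(α+S, β+n) = Gamma(13.56+28, 3.60+11) = Gamma(41.56, 14.60).
Mode of Gamma(α,β) for α≥1 is (α−1)/β = 40.56/14.60 = 2.7781.

2.7781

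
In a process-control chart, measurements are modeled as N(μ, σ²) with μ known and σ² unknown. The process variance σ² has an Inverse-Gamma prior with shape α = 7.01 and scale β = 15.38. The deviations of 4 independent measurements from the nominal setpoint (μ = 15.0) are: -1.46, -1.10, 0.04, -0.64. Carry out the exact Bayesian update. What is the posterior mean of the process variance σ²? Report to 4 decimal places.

2.1544

With known mean μ and an Inverse-Gamma(α, β) prior on σ², the Normal likelihood is conjugate: posterior is Inv-Gamma(α + n/2, β + Σ(xᵢ−μ)²/2).
Σ(xᵢ−μ)² = (-1.46)² + (-1.10)² + (0.04)² + (-0.64)² = 3.7528.
Posterior: Inv-Gamma(7.01 + 4/2, 15.38 + 3.7528/2) = Inv-Gamma(9.01, 17.25640).
E[σ²|data] = β/(α−1) = 17.25640/8.01 = 2.1544.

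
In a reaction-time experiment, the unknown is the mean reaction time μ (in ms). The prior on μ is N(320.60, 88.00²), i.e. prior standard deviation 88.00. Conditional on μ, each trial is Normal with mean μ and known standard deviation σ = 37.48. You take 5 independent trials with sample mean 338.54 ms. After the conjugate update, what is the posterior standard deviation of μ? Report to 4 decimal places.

For Normal data with known variance σ², a Normal(μ₀, σ₀²) prior on μ is conjugate. Posterior precision = 1/σ₀² + n/σ²; posterior mean is the precision-weighted average of μ₀ and x̄.
σ₀² = 88.00² = 7744, σ² = 37.48² = 1404.7504; σ² + n·σ₀² = 1404.7504 + 5·7744 = 40124.7504.
Posterior precision = 1/σ₀² + n/σ² = 1/7744 + 5/1404.7504 = (σ² + n·σ₀²)/(σ₀²σ²) = 40124.7504/(7744·1404.7504); posterior variance σₙ² = σ₀²σ²/(σ² + n·σ₀²) = 7744·1404.7504/40124.7504 = 271.114138.
Posterior SD = √σₙ² = √(7744·1404.7504/40124.7504) = 16.4655.

16.4655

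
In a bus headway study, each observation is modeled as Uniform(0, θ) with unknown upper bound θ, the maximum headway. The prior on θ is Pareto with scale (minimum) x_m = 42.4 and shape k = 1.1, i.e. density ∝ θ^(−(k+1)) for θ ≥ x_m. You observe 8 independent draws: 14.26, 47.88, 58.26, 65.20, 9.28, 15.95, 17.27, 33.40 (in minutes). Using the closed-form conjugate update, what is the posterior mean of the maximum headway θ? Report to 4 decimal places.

73.2494

A Pareto(scale x_m, shape k) prior on the upper bound θ of Uniform(0, θ) is conjugate: posterior is Pareto(max(x_m, max xᵢ), k + n).
Sample maximum = 65.20; prior scale x_m = 42.4 → posterior scale = max = 65.20.
Posterior shape = 1.1 + 8 = 9.1.
E[θ|data] = k·x_m/(k−1) = 9.1·65.20/8.1 = 73.2494.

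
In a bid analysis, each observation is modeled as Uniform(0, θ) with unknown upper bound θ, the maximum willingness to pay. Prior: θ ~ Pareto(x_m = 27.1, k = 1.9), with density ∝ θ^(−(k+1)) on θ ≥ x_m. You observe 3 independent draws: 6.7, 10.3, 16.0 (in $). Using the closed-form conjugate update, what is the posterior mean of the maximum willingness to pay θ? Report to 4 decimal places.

34.0487

A Pareto(scale x_m, shape k) prior on the upper bound θ of Uniform(0, θ) is conjugate: posterior is Pareto(max(x_m, max xᵢ), k + n).
Sample maximum = 16.0; prior scale x_m = 27.1 → posterior scale = max = 27.1.
Posterior shape = 1.9 + 3 = 4.9.
E[θ|data] = k·x_m/(k−1) = 4.9·27.1/3.9 = 34.0487.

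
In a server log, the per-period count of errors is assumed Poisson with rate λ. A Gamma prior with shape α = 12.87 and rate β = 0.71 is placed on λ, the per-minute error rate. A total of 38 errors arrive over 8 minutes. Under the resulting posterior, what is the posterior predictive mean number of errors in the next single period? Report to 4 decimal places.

5.8404

With a Gamma(shape α, rate β) prior, the Poisson likelihood is conjugate: the posterior is Gamma(α + ΣXᵢ, β + n).
Posterior: Gamma(α+S, β+n) = Gamma(12.87+38, 0.71+8) = Gamma(50.87, 8.71).
The predictive distribution for one future period is NegBinom with mean α/β = 5.8404.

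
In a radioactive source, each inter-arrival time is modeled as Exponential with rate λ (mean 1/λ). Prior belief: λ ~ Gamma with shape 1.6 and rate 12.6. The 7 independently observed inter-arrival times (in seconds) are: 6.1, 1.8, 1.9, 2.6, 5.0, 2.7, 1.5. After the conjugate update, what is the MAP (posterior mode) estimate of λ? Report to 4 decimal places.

0.2222

With a Gamma(shape α, rate β) prior on the exponential rate λ, the posterior after n observations with total T = Σxᵢ is Gamma(α+n, β+T).
Sum of observations T = 21.6 seconds; n = 7.
Posterior: Gamma(1.6+7, 12.6+21.6) = Gamma(8.6, 34.2).
Mode = (α−1)/β = 0.2222.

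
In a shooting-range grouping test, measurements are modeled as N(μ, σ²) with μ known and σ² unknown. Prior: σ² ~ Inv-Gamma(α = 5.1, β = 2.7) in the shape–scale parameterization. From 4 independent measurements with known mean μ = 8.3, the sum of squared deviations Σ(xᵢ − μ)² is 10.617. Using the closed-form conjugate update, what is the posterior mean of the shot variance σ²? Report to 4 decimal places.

1.3129

With known mean μ and an Inverse-Gamma(α, β) prior on σ², the Normal likelihood is conjugate: posterior is Inv-Gamma(α + n/2, β + Σ(xᵢ−μ)²/2).
Posterior: Inv-Gamma(5.1 + 4/2, 2.7 + 10.617/2) = Inv-Gamma(7.10, 8.0085).
E[σ²|data] = β/(α−1) = 8.0085/6.10 = 1.3129.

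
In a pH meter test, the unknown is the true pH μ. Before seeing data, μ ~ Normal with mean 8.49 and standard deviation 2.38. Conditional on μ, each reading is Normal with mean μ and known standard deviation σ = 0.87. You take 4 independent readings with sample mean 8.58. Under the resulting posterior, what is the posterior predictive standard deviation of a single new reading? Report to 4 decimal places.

0.9695

For Normal data with known variance σ², a Normal(μ₀, σ₀²) prior on μ is conjugate. Posterior precision = 1/σ₀² + n/σ²; posterior mean is the precision-weighted average of μ₀ and x̄.
σ₀² = 2.38² = 5.6644, σ² = 0.87² = 0.7569; σ² + n·σ₀² = 0.7569 + 4·5.6644 = 23.4145.
Posterior precision = 1/σ₀² + n/σ² = 1/5.6644 + 4/0.7569 = (σ² + n·σ₀²)/(σ₀²σ²) = 23.4145/(5.6644·0.7569); posterior variance σₙ² = σ₀²σ²/(σ² + n·σ₀²) = 5.6644·0.7569/23.4145 = 0.183108.
Predictive variance for one new observation = σₙ² + σ² = 5.6644·0.7569/23.4145 + 0.7569 = σ²·(σ₀² + 23.4145)/23.4145 = 0.7569·29.0789/23.4145 = 0.940008; SD = √(0.7569·29.0789/23.4145) = 0.9695.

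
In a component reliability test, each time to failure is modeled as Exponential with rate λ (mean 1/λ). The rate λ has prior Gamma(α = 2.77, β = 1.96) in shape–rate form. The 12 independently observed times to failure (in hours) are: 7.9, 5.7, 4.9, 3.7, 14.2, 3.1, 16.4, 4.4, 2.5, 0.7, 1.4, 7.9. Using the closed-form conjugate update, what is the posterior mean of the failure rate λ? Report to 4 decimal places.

0.1976

With a Gamma(shape α, rate β) prior on the exponential rate λ, the posterior after n observations with total T = Σxᵢ is Gamma(α+n, β+T).
Sum of observations T = 72.8 hours; n = 12.
Posterior: Gamma(2.77+12, 1.96+72.8) = Gamma(14.77, 74.76).
Posterior mean of λ = α/β = 14.77/74.76 = 0.1976.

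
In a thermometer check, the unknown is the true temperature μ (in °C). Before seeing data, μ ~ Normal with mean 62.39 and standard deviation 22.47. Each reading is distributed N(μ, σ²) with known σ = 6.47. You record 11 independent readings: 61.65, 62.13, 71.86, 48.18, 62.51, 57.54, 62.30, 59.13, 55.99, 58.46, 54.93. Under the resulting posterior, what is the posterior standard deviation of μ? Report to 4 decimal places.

For Normal data with known variance σ², a Normal(μ₀, σ₀²) prior on μ is conjugate. Posterior precision = 1/σ₀² + n/σ²; posterior mean is the precision-weighted average of μ₀ and x̄.
σ₀² = 22.47² = 504.9009, σ² = 6.47² = 41.8609; σ² + n·σ₀² = 41.8609 + 11·504.9009 = 5595.7708.
Posterior precision = 1/σ₀² + n/σ² = 1/504.9009 + 11/41.8609 = (σ² + n·σ₀²)/(σ₀²σ²) = 5595.7708/(504.9009·41.8609); posterior variance σₙ² = σ₀²σ²/(σ² + n·σ₀²) = 504.9009·41.8609/5595.7708 = 3.777068.
Posterior SD = √σₙ² = √(504.9009·41.8609/5595.7708) = 1.9435.

1.9435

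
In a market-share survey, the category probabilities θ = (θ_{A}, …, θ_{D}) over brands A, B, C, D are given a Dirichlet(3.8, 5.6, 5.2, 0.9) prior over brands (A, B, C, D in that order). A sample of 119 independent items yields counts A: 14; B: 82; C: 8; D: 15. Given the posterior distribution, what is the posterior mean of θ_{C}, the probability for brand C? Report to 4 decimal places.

The Dirichlet prior is conjugate to the Multinomial likelihood: each posterior αⱼ = prior αⱼ + observed count nⱼ.
Posterior concentration: (17.8, 87.6, 13.2, 15.9), total = 134.5.
E[θ_{C}|data] = α_{C}/Σα = 13.2/134.5 = 0.0981.

0.0981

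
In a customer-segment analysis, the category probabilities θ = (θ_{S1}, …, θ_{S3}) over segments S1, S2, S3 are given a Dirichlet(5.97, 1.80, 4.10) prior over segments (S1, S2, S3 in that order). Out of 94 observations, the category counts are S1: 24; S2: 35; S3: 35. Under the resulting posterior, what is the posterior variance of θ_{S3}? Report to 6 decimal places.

0.002179

The Dirichlet prior is conjugate to the Multinomial likelihood: each posterior αⱼ = prior αⱼ + observed count nⱼ.
Posterior concentration: (29.97, 36.80, 39.10), total = 105.87.
Var[θ_j] = α_j(Σα−α_j)/((Σα)²(Σα+1)) = 39.10·66.77/(105.87²·106.87) = 0.002179.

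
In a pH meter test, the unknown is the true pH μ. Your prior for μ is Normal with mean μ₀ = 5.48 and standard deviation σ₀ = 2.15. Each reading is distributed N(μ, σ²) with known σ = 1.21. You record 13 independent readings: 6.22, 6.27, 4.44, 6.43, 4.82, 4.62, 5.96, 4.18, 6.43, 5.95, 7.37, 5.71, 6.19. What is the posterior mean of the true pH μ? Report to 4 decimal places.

For Normal data with known variance σ², a Normal(μ₀, σ₀²) prior on μ is conjugate. Posterior precision = 1/σ₀² + n/σ²; posterior mean is the precision-weighted average of μ₀ and x̄.
Σxᵢ = 6.22 + 6.27 + 4.44 + 6.43 + 4.82 + 4.62 + 5.96 + 4.18 + 6.43 + 5.95 + 7.37 + 5.71 + 6.19 = 74.59, so n·x̄ = 74.59.
σ₀² = 2.15² = 4.6225, σ² = 1.21² = 1.4641; σ² + n·σ₀² = 1.4641 + 13·4.6225 = 61.5566.
Posterior mean = (μ₀/σ₀² + n·x̄/σ²)/(1/σ₀² + n/σ²) = (σ²·μ₀ + σ₀²·n·x̄)/(σ² + n·σ₀²) = (1.4641·5.48 + 4.6225·74.59)/61.5566 = 352.815543/61.5566 = 5.7316.

5.7316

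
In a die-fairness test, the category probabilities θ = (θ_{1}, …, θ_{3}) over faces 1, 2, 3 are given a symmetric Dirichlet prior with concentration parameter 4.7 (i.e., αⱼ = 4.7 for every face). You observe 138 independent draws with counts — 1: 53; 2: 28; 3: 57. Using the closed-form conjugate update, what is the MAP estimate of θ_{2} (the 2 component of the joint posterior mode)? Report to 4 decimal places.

The Dirichlet prior is conjugate to the Multinomial likelihood: each posterior αⱼ = prior αⱼ + observed count nⱼ.
Posterior concentration: (57.7, 32.7, 61.7), total = 152.1.
Joint mode component: (α_{2}−1)/(Σα−K) = 31.7/149.1 = 0.2126.

0.2126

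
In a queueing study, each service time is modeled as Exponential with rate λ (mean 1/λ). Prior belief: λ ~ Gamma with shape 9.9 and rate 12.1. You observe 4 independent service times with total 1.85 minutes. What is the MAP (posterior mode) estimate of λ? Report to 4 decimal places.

0.9247

With a Gamma(shape α, rate β) prior on the exponential rate λ, the posterior after n observations with total T = Σxᵢ is Gamma(α+n, β+T).
Posterior: Gamma(9.9+4, 12.1+1.85) = Gamma(13.9, 13.95).
Mode = (α−1)/β = 0.9247.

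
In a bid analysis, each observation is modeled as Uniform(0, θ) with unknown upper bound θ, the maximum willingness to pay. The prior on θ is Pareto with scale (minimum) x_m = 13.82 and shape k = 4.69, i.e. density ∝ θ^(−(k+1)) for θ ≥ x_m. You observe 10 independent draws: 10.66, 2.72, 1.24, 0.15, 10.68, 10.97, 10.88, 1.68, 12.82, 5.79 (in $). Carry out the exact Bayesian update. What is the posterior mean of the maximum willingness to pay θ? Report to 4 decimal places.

14.8295

A Pareto(scale x_m, shape k) prior on the upper bound θ of Uniform(0, θ) is conjugate: posterior is Pareto(max(x_m, max xᵢ), k + n).
Sample maximum = 12.82; prior scale x_m = 13.82 → posterior scale = max = 13.82.
Posterior shape = 4.69 + 10 = 14.69.
E[θ|data] = k·x_m/(k−1) = 14.69·13.82/13.69 = 14.8295.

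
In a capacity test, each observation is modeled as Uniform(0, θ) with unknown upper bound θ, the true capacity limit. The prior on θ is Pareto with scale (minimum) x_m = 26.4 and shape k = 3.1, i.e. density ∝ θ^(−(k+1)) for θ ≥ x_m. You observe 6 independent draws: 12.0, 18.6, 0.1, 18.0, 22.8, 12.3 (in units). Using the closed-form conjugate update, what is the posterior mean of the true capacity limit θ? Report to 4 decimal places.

A Pareto(scale x_m, shape k) prior on the upper bound θ of Uniform(0, θ) is conjugate: posterior is Pareto(max(x_m, max xᵢ), k + n).
Sample maximum = 22.8; prior scale x_m = 26.4 → posterior scale = max = 26.4.
Posterior shape = 3.1 + 6 = 9.1.
E[θ|data] = k·x_m/(k−1) = 9.1·26.4/8.1 = 29.6593.

29.6593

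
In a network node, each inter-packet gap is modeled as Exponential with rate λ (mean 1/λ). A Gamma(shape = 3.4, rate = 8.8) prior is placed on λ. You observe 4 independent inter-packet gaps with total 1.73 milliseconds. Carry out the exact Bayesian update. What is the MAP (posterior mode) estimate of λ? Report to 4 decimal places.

With a Gamma(shape α, rate β) prior on the exponential rate λ, the posterior after n observations with total T = Σxᵢ is Gamma(α+n, β+T).
Posterior: Gamma(3.4+4, 8.8+1.73) = Gamma(7.4, 10.53).
Mode = (α−1)/β = 0.6078.

0.6078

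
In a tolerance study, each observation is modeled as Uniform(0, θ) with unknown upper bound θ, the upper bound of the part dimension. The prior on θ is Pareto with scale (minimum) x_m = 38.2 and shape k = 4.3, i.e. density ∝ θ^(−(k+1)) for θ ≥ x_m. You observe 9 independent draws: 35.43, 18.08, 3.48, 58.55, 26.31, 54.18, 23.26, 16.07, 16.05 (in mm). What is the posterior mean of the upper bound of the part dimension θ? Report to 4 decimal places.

63.3102

A Pareto(scale x_m, shape k) prior on the upper bound θ of Uniform(0, θ) is conjugate: posterior is Pareto(max(x_m, max xᵢ), k + n).
Sample maximum = 58.55; prior scale x_m = 38.2 → posterior scale = max = 58.55.
Posterior shape = 4.3 + 9 = 13.3.
E[θ|data] = k·x_m/(k−1) = 13.3·58.55/12.3 = 63.3102.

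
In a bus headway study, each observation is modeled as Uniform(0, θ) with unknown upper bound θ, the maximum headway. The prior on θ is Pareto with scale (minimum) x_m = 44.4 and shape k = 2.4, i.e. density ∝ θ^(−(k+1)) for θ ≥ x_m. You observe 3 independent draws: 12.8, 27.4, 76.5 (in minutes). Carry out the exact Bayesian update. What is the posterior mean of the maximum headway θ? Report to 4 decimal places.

A Pareto(scale x_m, shape k) prior on the upper bound θ of Uniform(0, θ) is conjugate: posterior is Pareto(max(x_m, max xᵢ), k + n).
Sample maximum = 76.5; prior scale x_m = 44.4 → posterior scale = max = 76.5.
Posterior shape = 2.4 + 3 = 5.4.
E[θ|data] = k·x_m/(k−1) = 5.4·76.5/4.4 = 93.8864.

93.8864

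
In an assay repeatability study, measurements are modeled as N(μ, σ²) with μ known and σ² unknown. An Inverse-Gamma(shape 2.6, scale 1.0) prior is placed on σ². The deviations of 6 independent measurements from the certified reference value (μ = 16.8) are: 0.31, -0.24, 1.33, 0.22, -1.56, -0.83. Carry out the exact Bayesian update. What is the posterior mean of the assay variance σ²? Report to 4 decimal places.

0.7710

With known mean μ and an Inverse-Gamma(α, β) prior on σ², the Normal likelihood is conjugate: posterior is Inv-Gamma(α + n/2, β + Σ(xᵢ−μ)²/2).
Σ(xᵢ−μ)² = (0.31)² + (-0.24)² + (1.33)² + (0.22)² + (-1.56)² + (-0.83)² = 5.0935.
Posterior: Inv-Gamma(2.6 + 6/2, 1.0 + 5.0935/2) = Inv-Gamma(5.60, 3.54675).
E[σ²|data] = β/(α−1) = 3.54675/4.60 = 0.7710.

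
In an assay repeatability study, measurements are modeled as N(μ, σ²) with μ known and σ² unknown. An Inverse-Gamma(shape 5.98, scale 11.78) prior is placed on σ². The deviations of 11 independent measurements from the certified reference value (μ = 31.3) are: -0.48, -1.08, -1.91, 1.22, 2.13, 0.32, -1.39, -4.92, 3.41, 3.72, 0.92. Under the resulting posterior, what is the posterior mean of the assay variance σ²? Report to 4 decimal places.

With known mean μ and an Inverse-Gamma(α, β) prior on σ², the Normal likelihood is conjugate: posterior is Inv-Gamma(α + n/2, β + Σ(xᵢ−μ)²/2).
Σ(xᵢ−μ)² = (-0.48)² + (-1.08)² + (-1.91)² + (1.22)² + (2.13)² + (0.32)² + (-1.39)² + (-4.92)² + (3.41)² + (3.72)² + (0.92)² = 63.6240.
Posterior: Inv-Gamma(5.98 + 11/2, 11.78 + 63.6240/2) = Inv-Gamma(11.48, 43.59200).
E[σ²|data] = β/(α−1) = 43.59200/10.48 = 4.1595.

4.1595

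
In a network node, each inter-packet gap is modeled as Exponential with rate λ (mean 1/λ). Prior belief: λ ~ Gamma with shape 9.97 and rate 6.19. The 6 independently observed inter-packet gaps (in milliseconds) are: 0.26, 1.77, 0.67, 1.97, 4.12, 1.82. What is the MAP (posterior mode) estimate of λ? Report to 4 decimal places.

0.8911

With a Gamma(shape α, rate β) prior on the exponential rate λ, the posterior after n observations with total T = Σxᵢ is Gamma(α+n, β+T).
Sum of observations T = 10.61 milliseconds; n = 6.
Posterior: Gamma(9.97+6, 6.19+10.61) = Gamma(15.97, 16.80).
Mode = (α−1)/β = 0.8911.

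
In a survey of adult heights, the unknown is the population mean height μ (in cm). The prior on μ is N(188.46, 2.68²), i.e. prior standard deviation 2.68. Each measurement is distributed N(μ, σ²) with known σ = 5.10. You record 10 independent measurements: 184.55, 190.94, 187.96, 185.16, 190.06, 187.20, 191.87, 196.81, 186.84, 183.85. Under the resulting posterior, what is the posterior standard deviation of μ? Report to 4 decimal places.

For Normal data with known variance σ², a Normal(μ₀, σ₀²) prior on μ is conjugate. Posterior precision = 1/σ₀² + n/σ²; posterior mean is the precision-weighted average of μ₀ and x̄.
σ₀² = 2.68² = 7.1824, σ² = 5.10² = 26.01; σ² + n·σ₀² = 26.01 + 10·7.1824 = 97.834.
Posterior precision = 1/σ₀² + n/σ² = 1/7.1824 + 10/26.01 = (σ² + n·σ₀²)/(σ₀²σ²) = 97.834/(7.1824·26.01); posterior variance σₙ² = σ₀²σ²/(σ² + n·σ₀²) = 7.1824·26.01/97.834 = 1.909502.
Posterior SD = √σₙ² = √(7.1824·26.01/97.834) = 1.3818.

1.3818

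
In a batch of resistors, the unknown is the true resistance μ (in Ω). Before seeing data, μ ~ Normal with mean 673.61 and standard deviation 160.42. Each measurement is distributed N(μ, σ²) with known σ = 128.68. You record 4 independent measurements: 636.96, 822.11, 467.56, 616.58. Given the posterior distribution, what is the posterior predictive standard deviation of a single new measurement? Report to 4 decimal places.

141.8610

For Normal data with known variance σ², a Normal(μ₀, σ₀²) prior on μ is conjugate. Posterior precision = 1/σ₀² + n/σ²; posterior mean is the precision-weighted average of μ₀ and x̄.
σ₀² = 160.42² = 25734.5764, σ² = 128.68² = 16558.5424; σ² + n·σ₀² = 16558.5424 + 4·25734.5764 = 119496.848.
Posterior precision = 1/σ₀² + n/σ² = 1/25734.5764 + 4/16558.5424 = (σ² + n·σ₀²)/(σ₀²σ²) = 119496.848/(25734.5764·16558.5424); posterior variance σₙ² = σ₀²σ²/(σ² + n·σ₀²) = 25734.5764·16558.5424/119496.848 = 3566.011000.
Predictive variance for one new observation = σₙ² + σ² = 25734.5764·16558.5424/119496.848 + 16558.5424 = σ²·(σ₀² + 119496.848)/119496.848 = 16558.5424·145231.4244/119496.848 = 20124.553400; SD = √(16558.5424·145231.4244/119496.848) = 141.8610.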